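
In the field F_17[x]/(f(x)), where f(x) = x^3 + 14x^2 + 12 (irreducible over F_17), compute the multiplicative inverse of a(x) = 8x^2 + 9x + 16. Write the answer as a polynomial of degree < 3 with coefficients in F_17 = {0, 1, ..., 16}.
a(x)^(-1) ≡ 14x^2 + 14x + 13 (mod f(x))

Since f is irreducible over F_17, F_17[x]/(f) is a field and a(x) ≠ 0 has an inverse. Apply the extended Euclidean algorithm to f(x) and a(x) in F_17[x]: f(x) = (15x + 4)·a(x) + (13x + 16);  a(x) = (15x + 11)·(13x + 16) + (10). The last nonzero remainder is the constant 10 = gcd(f, a) in F_17. Back-substituting through the division chain expresses 10 = s(x)·a(x) + t(x)·f(x) with s(x) ≡ 4x^2 + 4x + 11 (mod f), so (4x^2 + 4x + 11)·a(x) ≡ 10 (mod f). Multiplying by 10^(-1) ≡ 12 in F_17 gives a(x)^(-1) ≡ 12·(4x^2 + 4x + 11) ≡ 14x^2 + 14x + 13 (mod f). Check: (8x^2 + 9x + 16)·(14x^2 + 14x + 13) = 10x^4 + 12x^2 + x + 4 ≡ 1 (mod x^3 + 14x^2 + 12).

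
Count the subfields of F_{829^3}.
F_{829^3} has 2 subfields

The subfields of F_{p^n} are exactly the fields F_{p^d} for d | n (each is the fixed field of the unique index-d subgroup of Gal(F_{p^n}/F_p) ≅ Z/nZ). The divisors of n = 3 are {1, 3}, giving 2 subfields: F_{829^1}, F_{829^3}.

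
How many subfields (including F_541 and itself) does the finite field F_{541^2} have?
F_{541^2} has 2 subfields

The subfields of F_{p^n} are exactly the fields F_{p^d} for d | n (each is the fixed field of the unique index-d subgroup of Gal(F_{p^n}/F_p) ≅ Z/nZ). The divisors of n = 2 are {1, 2}, giving 2 subfields: F_{541^1}, F_{541^2}.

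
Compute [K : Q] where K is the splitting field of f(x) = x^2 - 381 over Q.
[K : Q] = 2

f(x) = x^2 - 381 factors as (x - √381)(x + √381). The splitting field is K = Q(√381). Since 381 is squarefree and > 1, it is not a perfect square, so x^2 - 381 is irreducible over Q and [Q(√381) : Q] = 2. Hence [K : Q] = 2.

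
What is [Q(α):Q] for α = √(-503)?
[Q(α):Q] = 2

[Q(α):Q] equals the degree of the minimal polynomial of α. Here α^2 = -503 and x^2 + 503 is irreducible (d = -503 is squarefree, ≠ 1, hence not a square), so deg(m_α) = 2. Thus [Q(α):Q] = 2.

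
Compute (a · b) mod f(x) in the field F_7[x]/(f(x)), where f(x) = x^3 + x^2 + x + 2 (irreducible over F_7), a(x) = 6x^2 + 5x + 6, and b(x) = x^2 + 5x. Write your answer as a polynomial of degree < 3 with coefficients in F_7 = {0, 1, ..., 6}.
a · b ≡ 3x^2 + 3x + 5 (mod f(x))

Multiply in F_7[x]: a(x)·b(x) = (6x^2 + 5x + 6)·(x^2 + 5x) = 6x^4 + 3x^2 + 2x. This has degree ≥ 3, so divide by f(x) over F_7: 6x^4 + 3x^2 + 2x = (6x + 1)·(x^3 + x^2 + x + 2) + (3x^2 + 3x + 5). Hence a·b ≡ 3x^2 + 3x + 5 (mod f). (F_7[x]/(f) is a field with 7^3 = 343 elements since f is irreducible of degree 3.)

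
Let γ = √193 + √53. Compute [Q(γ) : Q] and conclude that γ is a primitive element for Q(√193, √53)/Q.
[Q(γ) : Q] = 4 (equivalently, Q(γ) = Q(√193, √53))

Obviously Q(γ) ⊆ Q(√193, √53), and [Q(√193, √53):Q] = 4 (since 193, 53 are distinct squarefree integers > 1 with 10229 not a perfect square). To show equality we compute the minimal polynomial of γ. From γ = √193 + √53: γ^2 = 193 + 2√(10229) + 53 = 246 + 2√(10229), so γ^2 - 246 = 2√(10229); squaring, (γ^2 - 246)^2 = 4·10229, i.e. γ^4 - 492γ^2 + 60516 - 40916 = 0, i.e. γ^4 - 492γ^2 + 19600 = 0. So γ is a root of x^4 - 492x^2 + 19600. This polynomial is irreducible over Q: it has no rational root (each ±√193 ± √53 is irrational), and any factorization into two quadratics over Q would force √(10229) ∈ Q (pairing opposite roots) or √193, √53 ∈ Q (other pairings), all impossible. Hence [Q(γ):Q] = 4 = [Q(√193, √53):Q], so Q(γ) = Q(√193, √53).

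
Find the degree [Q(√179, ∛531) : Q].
[Q(√179, ∛531) : Q] = 6

Let L = Q(√179, ∛531). Since Q(√179) ⊂ L and [Q(√179):Q] = 2, the tower law gives 2 | [L:Q]. Likewise Q(∛531) ⊂ L with [Q(∛531):Q] = 3 (because 531 is not a perfect cube), so 3 | [L:Q]. As gcd(2,3) = 1, [L:Q] is divisible by 6. Conversely L is generated over Q by √179 and ∛531, so [L:Q] ≤ 2·3 = 6. Therefore [Q(√179, ∛531) : Q] = 6.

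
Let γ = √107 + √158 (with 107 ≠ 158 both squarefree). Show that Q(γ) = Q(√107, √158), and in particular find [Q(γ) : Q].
[Q(γ) : Q] = 4 (equivalently, Q(γ) = Q(√107, √158))

Obviously Q(γ) ⊆ Q(√107, √158), and [Q(√107, √158):Q] = 4 (since 107, 158 are distinct squarefree integers > 1 with 16906 not a perfect square). To show equality we compute the minimal polynomial of γ. From γ = √107 + √158: γ^2 = 107 + 2√(16906) + 158 = 265 + 2√(16906), so γ^2 - 265 = 2√(16906); squaring, (γ^2 - 265)^2 = 4·16906, i.e. γ^4 - 530γ^2 + 70225 - 67624 = 0, i.e. γ^4 - 530γ^2 + 2601 = 0. So γ is a root of x^4 - 530x^2 + 2601. This polynomial is irreducible over Q: it has no rational root (each ±√107 ± √158 is irrational), and any factorization into two quadratics over Q would force √(16906) ∈ Q (pairing opposite roots) or √107, √158 ∈ Q (other pairings), all impossible. Hence [Q(γ):Q] = 4 = [Q(√107, √158):Q], so Q(γ) = Q(√107, √158).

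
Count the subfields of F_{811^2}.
F_{811^2} has 2 subfields

The subfields of F_{p^n} are exactly the fields F_{p^d} for d | n (each is the fixed field of the unique index-d subgroup of Gal(F_{p^n}/F_p) ≅ Z/nZ). The divisors of n = 2 are {1, 2}, giving 2 subfields: F_{811^1}, F_{811^2}.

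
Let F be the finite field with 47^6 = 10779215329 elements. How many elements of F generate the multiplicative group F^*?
There are φ(10779215328) = 2791895040 primitive elements

F_q^* is cyclic of order q - 1 = 10779215328. A cyclic group of order m has exactly φ(m) generators. Here m = 10779215328 = 2^5 · 3^2 · 7 · 23 · 37 · 61 · 103, so the number of primitive elements is φ(10779215328) = 2791895040.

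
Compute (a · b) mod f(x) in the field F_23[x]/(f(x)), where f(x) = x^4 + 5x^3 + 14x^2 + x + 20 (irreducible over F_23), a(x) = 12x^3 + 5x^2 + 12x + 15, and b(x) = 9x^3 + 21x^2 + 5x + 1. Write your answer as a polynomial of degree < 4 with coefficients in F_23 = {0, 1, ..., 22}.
a · b ≡ 20x^3 + 18x^2 + 3x + 12 (mod f(x))

Multiply in F_23[x]: a(x)·b(x) = (12x^3 + 5x^2 + 12x + 15)·(9x^3 + 21x^2 + 5x + 1) = 16x^6 + 21x^5 + 20x^4 + 10x^3 + 12x^2 + 18x + 15. This has degree ≥ 4, so divide by f(x) over F_23: 16x^6 + 21x^5 + 20x^4 + 10x^3 + 12x^2 + 18x + 15 = (16x^2 + 10x + 22)·(x^4 + 5x^3 + 14x^2 + x + 20) + (20x^3 + 18x^2 + 3x + 12). Hence a·b ≡ 20x^3 + 18x^2 + 3x + 12 (mod f). (F_23[x]/(f) is a field with 23^4 = 279841 elements since f is irreducible of degree 4.)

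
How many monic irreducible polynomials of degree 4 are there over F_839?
There are 123876017580 monic irreducible polynomials of degree 4 over F_839

Each element of F_{839^4} that lies in no proper subfield is a root of exactly one monic irreducible of degree 4 over F_839, and each such polynomial has 4 distinct roots in F_{839^4}. By Möbius inversion the count is N_839(4) = (1/4) Σ_{d|4} μ(4/d) · 839^d = (1/4)(μ(4)·839^1 + μ(2)·839^2 + μ(1)·839^4) = 495504070320/4 = 123876017580.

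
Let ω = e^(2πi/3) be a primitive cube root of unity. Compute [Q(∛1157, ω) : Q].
[Q(∛1157, ω) : Q] = 6

[Q(∛1157):Q] = 3 (min poly x^3 - 1157, irreducible since 1157 is not a perfect cube). [Q(ω):Q] = 2 (min poly x^2 + x + 1). Since Q(∛1157) ⊂ R and ω ∉ R, we have ω ∉ Q(∛1157), so x^2 + x + 1 remains irreducible over Q(∛1157) and [Q(∛1157, ω) : Q(∛1157)] = 2. By the tower law, [Q(∛1157, ω) : Q] = 3 · 2 = 6. (In fact Q(∛1157, ω) is the splitting field of x^3 - 1157 over Q.)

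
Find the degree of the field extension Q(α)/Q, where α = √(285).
[Q(α):Q] = 2

[Q(α):Q] equals the degree of the minimal polynomial of α. Here α^2 = 285 and x^2 - 285 is irreducible (d = 285 is squarefree, ≠ 1, hence not a square), so deg(m_α) = 2. Thus [Q(α):Q] = 2.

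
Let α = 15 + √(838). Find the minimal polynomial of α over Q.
m_α(x) = x^2 - 30x - 613

From α - 15 = √(838), squaring gives (α - 15)^2 = 838, i.e. α^2 - 30α + 225 = 838, so α^2 - 30α - 613 = 0. The discriminant of x^2 - 30x - 613 is (-30)^2 - 4·(-613) = 900 + 2452 = 3352, and 4·(838) is not a perfect square in Q since 838 is squarefree and ≠ 1. Hence x^2 - 30x - 613 is irreducible over Q and is the minimal polynomial of α.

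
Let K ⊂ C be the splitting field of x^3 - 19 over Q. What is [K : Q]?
[K : Q] = 6

The roots of x^3 - 19 are ∛19, ω∛19, ω^2∛19 where ω = e^(2πi/3) is a primitive cube root of unity, so K = Q(∛19, ω). Now [Q(∛19):Q] = 3 (since 19 is not a perfect cube, x^3 - 19 is irreducible) and [Q(ω):Q] = 2. Both 2 and 3 divide [K:Q], and [K:Q] ≤ 3·2 = 6, so [K:Q] = 6. (Equivalently: Q(∛19) ⊂ R but ω ∉ R, so [K : Q(∛19)] = 2.)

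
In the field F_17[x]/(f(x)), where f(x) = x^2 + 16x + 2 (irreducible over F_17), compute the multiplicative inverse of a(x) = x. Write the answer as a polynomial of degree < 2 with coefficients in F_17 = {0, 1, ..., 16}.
a(x)^(-1) ≡ 8x + 9 (mod f(x))

Since f is irreducible over F_17, F_17[x]/(f) is a field and a(x) ≠ 0 has an inverse. Apply the extended Euclidean algorithm to f(x) and a(x) in F_17[x]: f(x) = (x + 16)·a(x) + (2). The last nonzero remainder is the constant 2 = gcd(f, a) in F_17. Back-substituting through the division chain expresses 2 = s(x)·a(x) + t(x)·f(x) with s(x) ≡ 16x + 1 (mod f), so (16x + 1)·a(x) ≡ 2 (mod f). Multiplying by 2^(-1) ≡ 9 in F_17 gives a(x)^(-1) ≡ 9·(16x + 1) ≡ 8x + 9 (mod f). Check: (x)·(8x + 9) = 8x^2 + 9x ≡ 1 (mod x^2 + 16x + 2).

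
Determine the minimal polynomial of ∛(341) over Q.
m_α(x) = x^3 - 341

α satisfies α^3 = 341, so x^3 - 341 annihilates α. By the rational root test, a rational root p/q (in lowest terms) of x^3 - 341 would satisfy p^3 = 341 q^3, forcing q = 1 and p^3 = 341; but 341 is not a perfect cube, contradiction. A monic cubic over Q with no rational root is irreducible (any nontrivial factorization would include a linear factor). Hence x^3 - 341 is the minimal polynomial of α, and in particular [Q(α):Q] = 3.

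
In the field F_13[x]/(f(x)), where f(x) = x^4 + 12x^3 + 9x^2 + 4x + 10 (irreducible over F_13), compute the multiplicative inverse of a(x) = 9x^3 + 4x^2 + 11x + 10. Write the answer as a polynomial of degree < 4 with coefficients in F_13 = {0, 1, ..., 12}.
a(x)^(-1) ≡ x^3 + x^2 + 2x + 4 (mod f(x))

Since f is irreducible over F_13, F_13[x]/(f) is a field and a(x) ≠ 0 has an inverse. Apply the extended Euclidean algorithm to f(x) and a(x) in F_13[x]: f(x) = (3x)·a(x) + (2x^2 + 10);  a(x) = (11x + 2)·(2x^2 + 10) + (5x + 3);  (2x^2 + 10) = (3x + 6)·(5x + 3) + (5). The last nonzero remainder is the constant 5 = gcd(f, a) in F_13. Back-substituting through the division chain expresses 5 = s(x)·a(x) + t(x)·f(x) with s(x) ≡ 5x^3 + 5x^2 + 10x + 7 (mod f), so (5x^3 + 5x^2 + 10x + 7)·a(x) ≡ 5 (mod f). Multiplying by 5^(-1) ≡ 8 in F_13 gives a(x)^(-1) ≡ 8·(5x^3 + 5x^2 + 10x + 7) ≡ x^3 + x^2 + 2x + 4 (mod f). Check: (9x^3 + 4x^2 + 11x + 10)·(x^3 + x^2 + 2x + 4) = 9x^6 + 7x^4 + 9x^2 + 12x + 1 ≡ 1 (mod x^4 + 12x^3 + 9x^2 + 4x + 10).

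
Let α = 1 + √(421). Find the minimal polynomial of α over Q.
m_α(x) = x^2 - 2x - 420

From α - 1 = √(421), squaring gives (α - 1)^2 = 421, i.e. α^2 - 2α + 1 = 421, so α^2 - 2α - 420 = 0. The discriminant of x^2 - 2x - 420 is (-2)^2 - 4·(-420) = 4 + 1680 = 1684, and 4·(421) is not a perfect square in Q since 421 is squarefree and ≠ 1. Hence x^2 - 2x - 420 is irreducible over Q and is the minimal polynomial of α.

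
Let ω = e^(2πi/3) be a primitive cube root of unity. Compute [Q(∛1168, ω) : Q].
[Q(∛1168, ω) : Q] = 6

[Q(∛1168):Q] = 3 (min poly x^3 - 1168, irreducible since 1168 is not a perfect cube). [Q(ω):Q] = 2 (min poly x^2 + x + 1). Since Q(∛1168) ⊂ R and ω ∉ R, we have ω ∉ Q(∛1168), so x^2 + x + 1 remains irreducible over Q(∛1168) and [Q(∛1168, ω) : Q(∛1168)] = 2. By the tower law, [Q(∛1168, ω) : Q] = 3 · 2 = 6. (In fact Q(∛1168, ω) is the splitting field of x^3 - 1168 over Q.)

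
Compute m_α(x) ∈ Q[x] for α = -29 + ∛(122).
m_α(x) = x^3 + 87x^2 + 2523x + 24267

Set β = α + 29 = ∛(122), so β^3 = 122. Then (α + 29)^3 - 122 = 0, i.e. α is a root of g(x) = (x + 29)^3 - 122 = x^3 + 87x^2 + 2523x + 24267. Since g(x) = h(x + 29) where h(x) = x^3 - 122, and h is irreducible over Q (because 122 is not a perfect cube, so h has no rational root, and a monic cubic with no rational root is irreducible), g is also irreducible (irreducibility is preserved under the substitution x → x + 29). Hence m_α(x) = x^3 + 87x^2 + 2523x + 24267.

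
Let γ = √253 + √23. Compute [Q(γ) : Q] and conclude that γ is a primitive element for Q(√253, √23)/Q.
[Q(γ) : Q] = 4 (equivalently, Q(γ) = Q(√253, √23))

Obviously Q(γ) ⊆ Q(√253, √23), and [Q(√253, √23):Q] = 4 (since 253, 23 are distinct squarefree integers > 1 with 5819 not a perfect square). To show equality we compute the minimal polynomial of γ. From γ = √253 + √23: γ^2 = 253 + 2√(5819) + 23 = 276 + 2√(5819), so γ^2 - 276 = 2√(5819); squaring, (γ^2 - 276)^2 = 4·5819, i.e. γ^4 - 552γ^2 + 76176 - 23276 = 0, i.e. γ^4 - 552γ^2 + 52900 = 0. So γ is a root of x^4 - 552x^2 + 52900. This polynomial is irreducible over Q: it has no rational root (each ±√253 ± √23 is irrational), and any factorization into two quadratics over Q would force √(5819) ∈ Q (pairing opposite roots) or √253, √23 ∈ Q (other pairings), all impossible. Hence [Q(γ):Q] = 4 = [Q(√253, √23):Q], so Q(γ) = Q(√253, √23).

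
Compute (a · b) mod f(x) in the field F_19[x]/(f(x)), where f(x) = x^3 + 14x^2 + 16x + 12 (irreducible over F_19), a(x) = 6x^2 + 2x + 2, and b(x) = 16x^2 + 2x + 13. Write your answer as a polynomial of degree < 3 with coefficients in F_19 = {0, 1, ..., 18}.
a · b ≡ x^2 + 13x + 8 (mod f(x))

Multiply in F_19[x]: a(x)·b(x) = (6x^2 + 2x + 2)·(16x^2 + 2x + 13) = x^4 + 6x^3 + 11x + 7. This has degree ≥ 3, so divide by f(x) over F_19: x^4 + 6x^3 + 11x + 7 = (x + 11)·(x^3 + 14x^2 + 16x + 12) + (x^2 + 13x + 8). Hence a·b ≡ x^2 + 13x + 8 (mod f). (F_19[x]/(f) is a field with 19^3 = 6859 elements since f is irreducible of degree 3.)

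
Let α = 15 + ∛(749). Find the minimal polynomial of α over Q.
m_α(x) = x^3 - 45x^2 + 675x - 4124

Set β = α - 15 = ∛(749), so β^3 = 749. Then (α - 15)^3 - 749 = 0, i.e. α is a root of g(x) = (x - 15)^3 - 749 = x^3 - 45x^2 + 675x - 4124. Since g(x) = h(x - 15) where h(x) = x^3 - 749, and h is irreducible over Q (because 749 is not a perfect cube, so h has no rational root, and a monic cubic with no rational root is irreducible), g is also irreducible (irreducibility is preserved under the substitution x → x - 15). Hence m_α(x) = x^3 - 45x^2 + 675x - 4124.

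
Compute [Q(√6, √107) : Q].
[Q(√6, √107) : Q] = 4

[Q(√6):Q] = 2 (min poly x^2 - 6, irreducible since 6 is squarefree > 1). For the top step, suppose √107 ∈ Q(√6), say √107 = c + d√6 with c, d ∈ Q. Squaring: 107 = c^2 + 6d^2 + 2cd√6. Since √6 ∉ Q this forces 2cd = 0. If d = 0 then √107 = c ∈ Q, contradicting 107 squarefree > 1. If c = 0 then 107 = 6d^2, so 6·107 = (6d)^2 is a perfect square in Q — but 6·107 = 642 is not a perfect square (since 6 and 107 are distinct squarefree integers). Contradiction. Hence √107 ∉ Q(√6), so x^2 - 107 stays irreducible over Q(√6) and [Q(√6, √107) : Q(√6)] = 2. By the tower law, [Q(√6, √107) : Q] = 2 · 2 = 4.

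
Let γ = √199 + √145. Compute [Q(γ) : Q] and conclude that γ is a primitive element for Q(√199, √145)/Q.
[Q(γ) : Q] = 4 (equivalently, Q(γ) = Q(√199, √145))

Obviously Q(γ) ⊆ Q(√199, √145), and [Q(√199, √145):Q] = 4 (since 199, 145 are distinct squarefree integers > 1 with 28855 not a perfect square). To show equality we compute the minimal polynomial of γ. From γ = √199 + √145: γ^2 = 199 + 2√(28855) + 145 = 344 + 2√(28855), so γ^2 - 344 = 2√(28855); squaring, (γ^2 - 344)^2 = 4·28855, i.e. γ^4 - 688γ^2 + 118336 - 115420 = 0, i.e. γ^4 - 688γ^2 + 2916 = 0. So γ is a root of x^4 - 688x^2 + 2916. This polynomial is irreducible over Q: it has no rational root (each ±√199 ± √145 is irrational), and any factorization into two quadratics over Q would force √(28855) ∈ Q (pairing opposite roots) or √199, √145 ∈ Q (other pairings), all impossible. Hence [Q(γ):Q] = 4 = [Q(√199, √145):Q], so Q(γ) = Q(√199, √145).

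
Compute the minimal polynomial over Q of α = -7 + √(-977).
m_α(x) = x^2 + 14x + 1026

From α + 7 = √(-977), squaring gives (α + 7)^2 = -977, i.e. α^2 + 14α + 49 = -977, so α^2 + 14α + 1026 = 0. The discriminant of x^2 + 14x + 1026 is (14)^2 - 4·(1026) = 196 - 4104 = -3908, and 4·(-977) is not a perfect square in Q since -977 is squarefree and ≠ 1. Hence x^2 + 14x + 1026 is irreducible over Q and is the minimal polynomial of α.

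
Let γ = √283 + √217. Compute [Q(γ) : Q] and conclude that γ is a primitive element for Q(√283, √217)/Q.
[Q(γ) : Q] = 4 (equivalently, Q(γ) = Q(√283, √217))

Obviously Q(γ) ⊆ Q(√283, √217), and [Q(√283, √217):Q] = 4 (since 283, 217 are distinct squarefree integers > 1 with 61411 not a perfect square). To show equality we compute the minimal polynomial of γ. From γ = √283 + √217: γ^2 = 283 + 2√(61411) + 217 = 500 + 2√(61411), so γ^2 - 500 = 2√(61411); squaring, (γ^2 - 500)^2 = 4·61411, i.e. γ^4 - 1000γ^2 + 250000 - 245644 = 0, i.e. γ^4 - 1000γ^2 + 4356 = 0. So γ is a root of x^4 - 1000x^2 + 4356. This polynomial is irreducible over Q: it has no rational root (each ±√283 ± √217 is irrational), and any factorization into two quadratics over Q would force √(61411) ∈ Q (pairing opposite roots) or √283, √217 ∈ Q (other pairings), all impossible. Hence [Q(γ):Q] = 4 = [Q(√283, √217):Q], so Q(γ) = Q(√283, √217).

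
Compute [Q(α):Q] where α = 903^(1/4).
[Q(α):Q] = 4

α is a root of x^4 - 903. By Eisenstein's criterion at the prime p = 3 (which divides the constant term 903 but p^2 = 9 does not, since 903 is squarefree), x^4 - 903 is irreducible over Q. Hence [Q(α):Q] = 4.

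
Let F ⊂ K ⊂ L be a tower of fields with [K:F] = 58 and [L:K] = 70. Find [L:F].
[L:F] = 4060

The tower law says that for any tower of field extensions F ⊂ K ⊂ L with finite degrees, [L:F] = [L:K] · [K:F]. Here this gives [L:F] = 70 · 58 = 4060.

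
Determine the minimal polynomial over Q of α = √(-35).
m_α(x) = x^2 + 35

α satisfies α^2 + 35 = 0, so x^2 + 35 annihilates α. Since d = -35 is squarefree and ≠ 1, it is not a perfect square in Q, so x^2 + 35 has no rational root and is therefore irreducible over Q (a degree-2 polynomial over a field is irreducible iff it has no root). Hence m_α(x) = x^2 + 35.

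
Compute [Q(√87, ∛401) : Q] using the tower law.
[Q(√87, ∛401) : Q] = 6

Let L = Q(√87, ∛401). Since Q(√87) ⊂ L and [Q(√87):Q] = 2, the tower law gives 2 | [L:Q]. Likewise Q(∛401) ⊂ L with [Q(∛401):Q] = 3 (because 401 is not a perfect cube), so 3 | [L:Q]. As gcd(2,3) = 1, [L:Q] is divisible by 6. Conversely L is generated over Q by √87 and ∛401, so [L:Q] ≤ 2·3 = 6. Therefore [Q(√87, ∛401) : Q] = 6.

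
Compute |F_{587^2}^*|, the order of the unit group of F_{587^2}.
|F_{587^2}^*| = 344568

F_{587^2} has 587^2 = 344569 elements; its multiplicative group consists of all nonzero elements, so |F_{587^2}^*| = 344569 - 1 = 344568. (It is cyclic since any finite subgroup of the multiplicative group of a field is cyclic.)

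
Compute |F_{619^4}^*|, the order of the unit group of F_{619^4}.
|F_{619^4}^*| = 146812351920

F_{619^4} has 619^4 = 146812351921 elements; its multiplicative group consists of all nonzero elements, so |F_{619^4}^*| = 146812351921 - 1 = 146812351920. (It is cyclic since any finite subgroup of the multiplicative group of a field is cyclic.)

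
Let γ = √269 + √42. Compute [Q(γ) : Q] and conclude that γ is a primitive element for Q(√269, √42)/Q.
[Q(γ) : Q] = 4 (equivalently, Q(γ) = Q(√269, √42))

Obviously Q(γ) ⊆ Q(√269, √42), and [Q(√269, √42):Q] = 4 (since 269, 42 are distinct squarefree integers > 1 with 11298 not a perfect square). To show equality we compute the minimal polynomial of γ. From γ = √269 + √42: γ^2 = 269 + 2√(11298) + 42 = 311 + 2√(11298), so γ^2 - 311 = 2√(11298); squaring, (γ^2 - 311)^2 = 4·11298, i.e. γ^4 - 622γ^2 + 96721 - 45192 = 0, i.e. γ^4 - 622γ^2 + 51529 = 0. So γ is a root of x^4 - 622x^2 + 51529. This polynomial is irreducible over Q: it has no rational root (each ±√269 ± √42 is irrational), and any factorization into two quadratics over Q would force √(11298) ∈ Q (pairing opposite roots) or √269, √42 ∈ Q (other pairings), all impossible. Hence [Q(γ):Q] = 4 = [Q(√269, √42):Q], so Q(γ) = Q(√269, √42).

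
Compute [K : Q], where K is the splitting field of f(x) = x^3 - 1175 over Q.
[K : Q] = 6

The roots of x^3 - 1175 are ∛1175, ω∛1175, ω^2∛1175 where ω = e^(2πi/3) is a primitive cube root of unity, so K = Q(∛1175, ω). Now [Q(∛1175):Q] = 3 (since 1175 is not a perfect cube, x^3 - 1175 is irreducible) and [Q(ω):Q] = 2. Both 2 and 3 divide [K:Q], and [K:Q] ≤ 3·2 = 6, so [K:Q] = 6. (Equivalently: Q(∛1175) ⊂ R but ω ∉ R, so [K : Q(∛1175)] = 2.)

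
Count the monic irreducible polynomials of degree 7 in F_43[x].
There are 38831230152 monic irreducible polynomials of degree 7 over F_43

Each element of F_{43^7} that lies in no proper subfield is a root of exactly one monic irreducible of degree 7 over F_43, and each such polynomial has 7 distinct roots in F_{43^7}. By Möbius inversion the count is N_43(7) = (1/7) Σ_{d|7} μ(7/d) · 43^d = (1/7)(μ(7)·43^1 + μ(1)·43^7) = 271818611064/7 = 38831230152.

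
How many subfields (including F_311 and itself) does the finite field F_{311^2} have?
F_{311^2} has 2 subfields

The subfields of F_{p^n} are exactly the fields F_{p^d} for d | n (each is the fixed field of the unique index-d subgroup of Gal(F_{p^n}/F_p) ≅ Z/nZ). The divisors of n = 2 are {1, 2}, giving 2 subfields: F_{311^1}, F_{311^2}.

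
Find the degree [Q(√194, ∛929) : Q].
[Q(√194, ∛929) : Q] = 6

Let L = Q(√194, ∛929). Since Q(√194) ⊂ L and [Q(√194):Q] = 2, the tower law gives 2 | [L:Q]. Likewise Q(∛929) ⊂ L with [Q(∛929):Q] = 3 (because 929 is not a perfect cube), so 3 | [L:Q]. As gcd(2,3) = 1, [L:Q] is divisible by 6. Conversely L is generated over Q by √194 and ∛929, so [L:Q] ≤ 2·3 = 6. Therefore [Q(√194, ∛929) : Q] = 6.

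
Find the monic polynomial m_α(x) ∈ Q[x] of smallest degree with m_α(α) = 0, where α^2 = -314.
m_α(x) = x^2 + 314

α satisfies α^2 + 314 = 0, so x^2 + 314 annihilates α. Since d = -314 is squarefree and ≠ 1, it is not a perfect square in Q, so x^2 + 314 has no rational root and is therefore irreducible over Q (a degree-2 polynomial over a field is irreducible iff it has no root). Hence m_α(x) = x^2 + 314.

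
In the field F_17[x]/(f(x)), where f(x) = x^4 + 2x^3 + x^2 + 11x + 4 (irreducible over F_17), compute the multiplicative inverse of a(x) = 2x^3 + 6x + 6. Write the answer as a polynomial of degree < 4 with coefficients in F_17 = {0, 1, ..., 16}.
a(x)^(-1) ≡ 11x^3 + 9x^2 + 12x + 15 (mod f(x))

Since f is irreducible over F_17, F_17[x]/(f) is a field and a(x) ≠ 0 has an inverse. Apply the extended Euclidean algorithm to f(x) and a(x) in F_17[x]: f(x) = (9x + 1)·a(x) + (15x^2 + 2x + 15);  a(x) = (16x + 16)·(15x^2 + 2x + 15) + (6x + 4);  (15x^2 + 2x + 15) = (11x + 10)·(6x + 4) + (9). The last nonzero remainder is the constant 9 = gcd(f, a) in F_17. Back-substituting through the division chain expresses 9 = s(x)·a(x) + t(x)·f(x) with s(x) ≡ 14x^3 + 13x^2 + 6x + 16 (mod f), so (14x^3 + 13x^2 + 6x + 16)·a(x) ≡ 9 (mod f). Multiplying by 9^(-1) ≡ 2 in F_17 gives a(x)^(-1) ≡ 2·(14x^3 + 13x^2 + 6x + 16) ≡ 11x^3 + 9x^2 + 12x + 15 (mod f). Check: (2x^3 + 6x + 6)·(11x^3 + 9x^2 + 12x + 15) = 5x^6 + x^5 + 5x^4 + 14x^3 + 7x^2 + 9x + 5 ≡ 1 (mod x^4 + 2x^3 + x^2 + 11x + 4).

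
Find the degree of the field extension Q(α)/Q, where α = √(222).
[Q(α):Q] = 2

[Q(α):Q] equals the degree of the minimal polynomial of α. Here α^2 = 222 and x^2 - 222 is irreducible (d = 222 is squarefree, ≠ 1, hence not a square), so deg(m_α) = 2. Thus [Q(α):Q] = 2.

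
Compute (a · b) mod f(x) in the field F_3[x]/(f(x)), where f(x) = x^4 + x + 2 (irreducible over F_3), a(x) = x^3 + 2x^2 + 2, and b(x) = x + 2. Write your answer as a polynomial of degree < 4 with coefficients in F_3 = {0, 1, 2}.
a · b ≡ x^3 + x^2 + x + 2 (mod f(x))

Multiply in F_3[x]: a(x)·b(x) = (x^3 + 2x^2 + 2)·(x + 2) = x^4 + x^3 + x^2 + 2x + 1. This has degree ≥ 4, so divide by f(x) over F_3: x^4 + x^3 + x^2 + 2x + 1 = (1)·(x^4 + x + 2) + (x^3 + x^2 + x + 2). Hence a·b ≡ x^3 + x^2 + x + 2 (mod f). (F_3[x]/(f) is a field with 3^4 = 81 elements since f is irreducible of degree 4.)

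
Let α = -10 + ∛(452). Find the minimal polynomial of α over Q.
m_α(x) = x^3 + 30x^2 + 300x + 548

Set β = α + 10 = ∛(452), so β^3 = 452. Then (α + 10)^3 - 452 = 0, i.e. α is a root of g(x) = (x + 10)^3 - 452 = x^3 + 30x^2 + 300x + 548. Since g(x) = h(x + 10) where h(x) = x^3 - 452, and h is irreducible over Q (because 452 is not a perfect cube, so h has no rational root, and a monic cubic with no rational root is irreducible), g is also irreducible (irreducibility is preserved under the substitution x → x + 10). Hence m_α(x) = x^3 + 30x^2 + 300x + 548.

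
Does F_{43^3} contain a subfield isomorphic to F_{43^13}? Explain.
No: F_{43^13} is not a subfield of F_{43^3}

F_{p^m} embeds in F_{p^n} iff m | n. Here 13 ∤ 3 (since 3 = 0·13 + 3 with remainder 3 ≠ 0), so F_{43^13} is not a subfield of F_{43^3}. Equivalently: if it were, the tower law would give 13 = [F_{43^13}:F_43] dividing [F_{43^3}:F_43] = 3, contradiction.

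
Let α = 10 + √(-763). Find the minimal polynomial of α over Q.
m_α(x) = x^2 - 20x + 863

From α - 10 = √(-763), squaring gives (α - 10)^2 = -763, i.e. α^2 - 20α + 100 = -763, so α^2 - 20α + 863 = 0. The discriminant of x^2 - 20x + 863 is (-20)^2 - 4·(863) = 400 - 3452 = -3052, and 4·(-763) is not a perfect square in Q since -763 is squarefree and ≠ 1. Hence x^2 - 20x + 863 is irreducible over Q and is the minimal polynomial of α.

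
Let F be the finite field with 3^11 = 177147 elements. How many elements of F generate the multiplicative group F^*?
There are φ(177146) = 84700 primitive elements

F_q^* is cyclic of order q - 1 = 177146. A cyclic group of order m has exactly φ(m) generators. Here m = 177146 = 2 · 23 · 3851, so the number of primitive elements is φ(177146) = 84700.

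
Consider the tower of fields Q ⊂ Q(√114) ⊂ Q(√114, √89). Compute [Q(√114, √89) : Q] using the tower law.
[Q(√114, √89) : Q] = 4

[Q(√114):Q] = 2 (min poly x^2 - 114, irreducible since 114 is squarefree > 1). For the top step, suppose √89 ∈ Q(√114), say √89 = c + d√114 with c, d ∈ Q. Squaring: 89 = c^2 + 114d^2 + 2cd√114. Since √114 ∉ Q this forces 2cd = 0. If d = 0 then √89 = c ∈ Q, contradicting 89 squarefree > 1. If c = 0 then 89 = 114d^2, so 114·89 = (114d)^2 is a perfect square in Q — but 114·89 = 10146 is not a perfect square (since 114 and 89 are distinct squarefree integers). Contradiction. Hence √89 ∉ Q(√114), so x^2 - 89 stays irreducible over Q(√114) and [Q(√114, √89) : Q(√114)] = 2. By the tower law, [Q(√114, √89) : Q] = 2 · 2 = 4.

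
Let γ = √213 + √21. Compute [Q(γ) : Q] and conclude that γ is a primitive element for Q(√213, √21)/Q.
[Q(γ) : Q] = 4 (equivalently, Q(γ) = Q(√213, √21))

Obviously Q(γ) ⊆ Q(√213, √21), and [Q(√213, √21):Q] = 4 (since 213, 21 are distinct squarefree integers > 1 with 4473 not a perfect square). To show equality we compute the minimal polynomial of γ. From γ = √213 + √21: γ^2 = 213 + 2√(4473) + 21 = 234 + 2√(4473), so γ^2 - 234 = 2√(4473); squaring, (γ^2 - 234)^2 = 4·4473, i.e. γ^4 - 468γ^2 + 54756 - 17892 = 0, i.e. γ^4 - 468γ^2 + 36864 = 0. So γ is a root of x^4 - 468x^2 + 36864. This polynomial is irreducible over Q: it has no rational root (each ±√213 ± √21 is irrational), and any factorization into two quadratics over Q would force √(4473) ∈ Q (pairing opposite roots) or √213, √21 ∈ Q (other pairings), all impossible. Hence [Q(γ):Q] = 4 = [Q(√213, √21):Q], so Q(γ) = Q(√213, √21).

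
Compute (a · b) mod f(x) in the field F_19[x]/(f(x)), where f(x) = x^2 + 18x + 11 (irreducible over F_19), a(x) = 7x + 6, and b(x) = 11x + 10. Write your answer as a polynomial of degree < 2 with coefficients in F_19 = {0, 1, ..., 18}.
a · b ≡ 4x + 11 (mod f(x))

Multiply in F_19[x]: a(x)·b(x) = (7x + 6)·(11x + 10) = x^2 + 3x + 3. This has degree ≥ 2, so divide by f(x) over F_19: x^2 + 3x + 3 = (1)·(x^2 + 18x + 11) + (4x + 11). Hence a·b ≡ 4x + 11 (mod f). (F_19[x]/(f) is a field with 19^2 = 361 elements since f is irreducible of degree 2.)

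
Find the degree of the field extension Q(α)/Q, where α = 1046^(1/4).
[Q(α):Q] = 4

α is a root of x^4 - 1046. By Eisenstein's criterion at the prime p = 2 (which divides the constant term 1046 but p^2 = 4 does not, since 1046 is squarefree), x^4 - 1046 is irreducible over Q. Hence [Q(α):Q] = 4.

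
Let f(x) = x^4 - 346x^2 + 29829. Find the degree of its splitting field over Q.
[K : Q] = 4

Solving the quadratic in x^2: x^2 = (346 ± √(346^2 - 4·29829))/2 = (346 ± √400)/2 = (346 ± 20)/2, giving x^2 = 183 or x^2 = 163. So f(x) = (x^2 - 183)(x^2 - 163) and the roots of f are ±√183, ±√163. Hence the splitting field is K = Q(√183, √163). Since 183 and 163 are distinct squarefree integers > 1, their product 29829 is not a perfect square, so √163 ∉ Q(√183). By the tower law [K:Q] = [Q(√183,√163):Q(√183)] · [Q(√183):Q] = 2 · 2 = 4.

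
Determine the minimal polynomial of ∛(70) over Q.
m_α(x) = x^3 - 70

α satisfies α^3 = 70, so x^3 - 70 annihilates α. By the rational root test, a rational root p/q (in lowest terms) of x^3 - 70 would satisfy p^3 = 70 q^3, forcing q = 1 and p^3 = 70; but 70 is not a perfect cube, contradiction. A monic cubic over Q with no rational root is irreducible (any nontrivial factorization would include a linear factor). Hence x^3 - 70 is the minimal polynomial of α, and in particular [Q(α):Q] = 3.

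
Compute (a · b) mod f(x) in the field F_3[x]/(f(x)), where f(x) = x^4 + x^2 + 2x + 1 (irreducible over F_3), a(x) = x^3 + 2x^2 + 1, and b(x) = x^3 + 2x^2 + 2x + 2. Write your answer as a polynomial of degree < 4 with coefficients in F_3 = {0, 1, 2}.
a · b ≡ x^3 + x^2 (mod f(x))

Multiply in F_3[x]: a(x)·b(x) = (x^3 + 2x^2 + 1)·(x^3 + 2x^2 + 2x + 2) = x^6 + x^5 + x^3 + 2x + 2. This has degree ≥ 4, so divide by f(x) over F_3: x^6 + x^5 + x^3 + 2x + 2 = (x^2 + x + 2)·(x^4 + x^2 + 2x + 1) + (x^3 + x^2). Hence a·b ≡ x^3 + x^2 (mod f). (F_3[x]/(f) is a field with 3^4 = 81 elements since f is irreducible of degree 4.)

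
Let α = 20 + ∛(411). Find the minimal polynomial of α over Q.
m_α(x) = x^3 - 60x^2 + 1200x - 8411

Set β = α - 20 = ∛(411), so β^3 = 411. Then (α - 20)^3 - 411 = 0, i.e. α is a root of g(x) = (x - 20)^3 - 411 = x^3 - 60x^2 + 1200x - 8411. Since g(x) = h(x - 20) where h(x) = x^3 - 411, and h is irreducible over Q (because 411 is not a perfect cube, so h has no rational root, and a monic cubic with no rational root is irreducible), g is also irreducible (irreducibility is preserved under the substitution x → x - 20). Hence m_α(x) = x^3 - 60x^2 + 1200x - 8411.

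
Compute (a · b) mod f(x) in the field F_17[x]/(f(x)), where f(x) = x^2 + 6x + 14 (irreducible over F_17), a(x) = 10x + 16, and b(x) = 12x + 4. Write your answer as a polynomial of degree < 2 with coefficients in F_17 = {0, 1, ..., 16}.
a · b ≡ 5x + 16 (mod f(x))

Multiply in F_17[x]: a(x)·b(x) = (10x + 16)·(12x + 4) = x^2 + 11x + 13. This has degree ≥ 2, so divide by f(x) over F_17: x^2 + 11x + 13 = (1)·(x^2 + 6x + 14) + (5x + 16). Hence a·b ≡ 5x + 16 (mod f). (F_17[x]/(f) is a field with 17^2 = 289 elements since f is irreducible of degree 2.)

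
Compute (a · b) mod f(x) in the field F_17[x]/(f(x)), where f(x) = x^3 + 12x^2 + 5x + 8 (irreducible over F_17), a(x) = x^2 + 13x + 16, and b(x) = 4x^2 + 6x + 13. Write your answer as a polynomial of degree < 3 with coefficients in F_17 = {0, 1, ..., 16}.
a · b ≡ 15x^2 + 13x + 9 (mod f(x))

Multiply in F_17[x]: a(x)·b(x) = (x^2 + 13x + 16)·(4x^2 + 6x + 13) = 4x^4 + 7x^3 + 2x^2 + 10x + 4. This has degree ≥ 3, so divide by f(x) over F_17: 4x^4 + 7x^3 + 2x^2 + 10x + 4 = (4x + 10)·(x^3 + 12x^2 + 5x + 8) + (15x^2 + 13x + 9). Hence a·b ≡ 15x^2 + 13x + 9 (mod f). (F_17[x]/(f) is a field with 17^3 = 4913 elements since f is irreducible of degree 3.)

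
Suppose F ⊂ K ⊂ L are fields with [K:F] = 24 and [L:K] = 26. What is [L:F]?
[L:F] = 624

The tower law says that for any tower of field extensions F ⊂ K ⊂ L with finite degrees, [L:F] = [L:K] · [K:F]. Here this gives [L:F] = 26 · 24 = 624.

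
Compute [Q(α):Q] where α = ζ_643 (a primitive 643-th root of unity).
[Q(α):Q] = 642

The minimal polynomial of ζ_643 over Q is the 643-th cyclotomic polynomial Φ_643(x), which is irreducible over Q and has degree φ(643) = 642. Hence [Q(α):Q] = φ(643) = 642.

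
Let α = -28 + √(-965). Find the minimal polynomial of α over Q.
m_α(x) = x^2 + 56x + 1749

From α + 28 = √(-965), squaring gives (α + 28)^2 = -965, i.e. α^2 + 56α + 784 = -965, so α^2 + 56α + 1749 = 0. The discriminant of x^2 + 56x + 1749 is (56)^2 - 4·(1749) = 3136 - 6996 = -3860, and 4·(-965) is not a perfect square in Q since -965 is squarefree and ≠ 1. Hence x^2 + 56x + 1749 is irreducible over Q and is the minimal polynomial of α.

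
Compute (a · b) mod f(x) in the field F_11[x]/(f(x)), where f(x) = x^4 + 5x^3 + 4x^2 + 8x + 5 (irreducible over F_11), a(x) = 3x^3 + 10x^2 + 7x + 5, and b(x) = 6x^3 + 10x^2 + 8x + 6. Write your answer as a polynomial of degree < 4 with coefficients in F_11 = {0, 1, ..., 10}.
a · b ≡ 2x^3 + 8x^2 + x (mod f(x))

Multiply in F_11[x]: a(x)·b(x) = (3x^3 + 10x^2 + 7x + 5)·(6x^3 + 10x^2 + 8x + 6) = 7x^6 + 2x^5 + x^4 + x^2 + 5x + 8. This has degree ≥ 4, so divide by f(x) over F_11: 7x^6 + 2x^5 + x^4 + x^2 + 5x + 8 = (7x^2 + 6)·(x^4 + 5x^3 + 4x^2 + 8x + 5) + (2x^3 + 8x^2 + x). Hence a·b ≡ 2x^3 + 8x^2 + x (mod f). (F_11[x]/(f) is a field with 11^4 = 14641 elements since f is irreducible of degree 4.)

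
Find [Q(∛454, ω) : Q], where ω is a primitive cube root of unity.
[Q(∛454, ω) : Q] = 6

[Q(∛454):Q] = 3 (min poly x^3 - 454, irreducible since 454 is not a perfect cube). [Q(ω):Q] = 2 (min poly x^2 + x + 1). Since Q(∛454) ⊂ R and ω ∉ R, we have ω ∉ Q(∛454), so x^2 + x + 1 remains irreducible over Q(∛454) and [Q(∛454, ω) : Q(∛454)] = 2. By the tower law, [Q(∛454, ω) : Q] = 3 · 2 = 6. (In fact Q(∛454, ω) is the splitting field of x^3 - 454 over Q.)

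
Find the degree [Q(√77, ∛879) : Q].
[Q(√77, ∛879) : Q] = 6

Let L = Q(√77, ∛879). Since Q(√77) ⊂ L and [Q(√77):Q] = 2, the tower law gives 2 | [L:Q]. Likewise Q(∛879) ⊂ L with [Q(∛879):Q] = 3 (because 879 is not a perfect cube), so 3 | [L:Q]. As gcd(2,3) = 1, [L:Q] is divisible by 6. Conversely L is generated over Q by √77 and ∛879, so [L:Q] ≤ 2·3 = 6. Therefore [Q(√77, ∛879) : Q] = 6.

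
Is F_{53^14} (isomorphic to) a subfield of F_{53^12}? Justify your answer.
No: F_{53^14} is not a subfield of F_{53^12}

F_{p^m} embeds in F_{p^n} iff m | n. Here 14 ∤ 12 (since 12 = 0·14 + 12 with remainder 12 ≠ 0), so F_{53^14} is not a subfield of F_{53^12}. Equivalently: if it were, the tower law would give 14 = [F_{53^14}:F_53] dividing [F_{53^12}:F_53] = 12, contradiction.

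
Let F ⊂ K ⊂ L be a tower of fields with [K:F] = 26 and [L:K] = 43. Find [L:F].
[L:F] = 1118

The tower law says that for any tower of field extensions F ⊂ K ⊂ L with finite degrees, [L:F] = [L:K] · [K:F]. Here this gives [L:F] = 43 · 26 = 1118.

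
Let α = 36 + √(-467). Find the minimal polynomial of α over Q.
m_α(x) = x^2 - 72x + 1763

From α - 36 = √(-467), squaring gives (α - 36)^2 = -467, i.e. α^2 - 72α + 1296 = -467, so α^2 - 72α + 1763 = 0. The discriminant of x^2 - 72x + 1763 is (-72)^2 - 4·(1763) = 5184 - 7052 = -1868, and 4·(-467) is not a perfect square in Q since -467 is squarefree and ≠ 1. Hence x^2 - 72x + 1763 is irreducible over Q and is the minimal polynomial of α.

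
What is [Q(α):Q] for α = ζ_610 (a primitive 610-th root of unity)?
[Q(α):Q] = 240

The minimal polynomial of ζ_610 over Q is the 610-th cyclotomic polynomial Φ_610(x), which is irreducible over Q and has degree φ(610) = 240. Hence [Q(α):Q] = φ(610) = 240.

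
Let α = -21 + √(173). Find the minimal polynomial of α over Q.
m_α(x) = x^2 + 42x + 268

From α + 21 = √(173), squaring gives (α + 21)^2 = 173, i.e. α^2 + 42α + 441 = 173, so α^2 + 42α + 268 = 0. The discriminant of x^2 + 42x + 268 is (42)^2 - 4·(268) = 1764 - 1072 = 692, and 4·(173) is not a perfect square in Q since 173 is squarefree and ≠ 1. Hence x^2 + 42x + 268 is irreducible over Q and is the minimal polynomial of α.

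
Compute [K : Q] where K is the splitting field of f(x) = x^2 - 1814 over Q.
[K : Q] = 2

f(x) = x^2 - 1814 factors as (x - √1814)(x + √1814). The splitting field is K = Q(√1814). Since 1814 is squarefree and > 1, it is not a perfect square, so x^2 - 1814 is irreducible over Q and [Q(√1814) : Q] = 2. Hence [K : Q] = 2.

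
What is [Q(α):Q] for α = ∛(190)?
[Q(α):Q] = 3

The minimal polynomial of α is x^3 - 190, irreducible over Q since 190 is not a perfect cube (so x^3 - 190 has no rational root). Hence [Q(α):Q] = deg(m_α) = 3.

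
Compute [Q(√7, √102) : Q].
[Q(√7, √102) : Q] = 4

[Q(√7):Q] = 2 (min poly x^2 - 7, irreducible since 7 is squarefree > 1). For the top step, suppose √102 ∈ Q(√7), say √102 = c + d√7 with c, d ∈ Q. Squaring: 102 = c^2 + 7d^2 + 2cd√7. Since √7 ∉ Q this forces 2cd = 0. If d = 0 then √102 = c ∈ Q, contradicting 102 squarefree > 1. If c = 0 then 102 = 7d^2, so 7·102 = (7d)^2 is a perfect square in Q — but 7·102 = 714 is not a perfect square (since 7 and 102 are distinct squarefree integers). Contradiction. Hence √102 ∉ Q(√7), so x^2 - 102 stays irreducible over Q(√7) and [Q(√7, √102) : Q(√7)] = 2. By the tower law, [Q(√7, √102) : Q] = 2 · 2 = 4.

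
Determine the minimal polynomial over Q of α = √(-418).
m_α(x) = x^2 + 418

α satisfies α^2 + 418 = 0, so x^2 + 418 annihilates α. Since d = -418 is squarefree and ≠ 1, it is not a perfect square in Q, so x^2 + 418 has no rational root and is therefore irreducible over Q (a degree-2 polynomial over a field is irreducible iff it has no root). Hence m_α(x) = x^2 + 418.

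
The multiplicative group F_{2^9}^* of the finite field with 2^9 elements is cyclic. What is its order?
|F_{2^9}^*| = 511

F_{2^9} has 2^9 = 512 elements; its multiplicative group consists of all nonzero elements, so |F_{2^9}^*| = 512 - 1 = 511. (It is cyclic since any finite subgroup of the multiplicative group of a field is cyclic.)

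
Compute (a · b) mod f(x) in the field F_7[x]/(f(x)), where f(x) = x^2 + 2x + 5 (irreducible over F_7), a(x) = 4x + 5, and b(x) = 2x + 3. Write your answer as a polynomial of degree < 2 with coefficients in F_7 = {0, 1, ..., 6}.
a · b ≡ 6x + 3 (mod f(x))

Multiply in F_7[x]: a(x)·b(x) = (4x + 5)·(2x + 3) = x^2 + x + 1. This has degree ≥ 2, so divide by f(x) over F_7: x^2 + x + 1 = (1)·(x^2 + 2x + 5) + (6x + 3). Hence a·b ≡ 6x + 3 (mod f). (F_7[x]/(f) is a field with 7^2 = 49 elements since f is irreducible of degree 2.)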